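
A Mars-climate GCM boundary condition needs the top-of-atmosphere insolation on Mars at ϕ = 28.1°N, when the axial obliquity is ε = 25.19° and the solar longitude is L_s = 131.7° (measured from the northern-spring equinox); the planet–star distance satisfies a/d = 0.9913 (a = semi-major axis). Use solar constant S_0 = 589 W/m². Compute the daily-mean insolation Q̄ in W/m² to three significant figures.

Q̄ ≈ 200 W/m²

Solar declination: sin δ = sin ε · sin L_s = sin 25.19° × sin 131.7° = 0.31779, so δ = +18.529°.
cos h₀ = −tan(+28.1°) tan(+18.529°) = -0.1790, h₀ = 1.7507 rad.
Bracket: h₀ sin ϕ sin δ + cos ϕ cos δ sin h₀ = 1.7507×0.47101×0.31779 + 0.88213×0.94816×0.98386 = 0.262049 + 0.822901 = 1.084950.
Inverse-square distance factor (a/d)² = 0.9913² = 0.982676.
Q̄ = (S_0/π) × 0.982676 × [bracket] = (589/π) × 0.982676 × 1.084950 = 199.9 W/m².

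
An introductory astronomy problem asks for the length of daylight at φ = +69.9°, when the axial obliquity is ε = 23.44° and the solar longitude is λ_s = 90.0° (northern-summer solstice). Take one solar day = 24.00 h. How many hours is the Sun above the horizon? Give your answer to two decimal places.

24.00 h

Solar declination: sin δ = sin ε · sin λ_s = sin 23.44° × sin 90.0° = 0.39779, so δ = +23.440°.
Sunrise equation: cos H₀ = −tan φ · tan δ = -1.1848 ≤ −1, so the Sun never sets (polar day) and H₀ = π.
Daylight = 2H₀/(2π) × 24.00 h = (3.1416/π) × 24.00 = 24.00 h.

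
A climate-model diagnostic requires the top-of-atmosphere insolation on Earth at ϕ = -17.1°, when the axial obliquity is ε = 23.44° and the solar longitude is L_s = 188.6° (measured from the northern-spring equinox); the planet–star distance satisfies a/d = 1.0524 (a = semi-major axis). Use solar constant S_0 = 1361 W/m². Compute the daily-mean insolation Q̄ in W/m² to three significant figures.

Q̄ ≈ 471 W/m²

Solar declination: sin δ = sin ε · sin L_s = sin 23.44° × sin 188.6° = -0.05948, so δ = -3.410°.
cos h₀ = −tan(-17.1°) tan(-3.410°) = -0.0183, h₀ = 1.5891 rad.
Bracket: h₀ sin ϕ sin δ + cos ϕ cos δ sin h₀ = 1.5891×-0.29404×-0.05948 + 0.95579×0.99823×0.99983 = 0.027793 + 0.953936 = 0.981729.
Inverse-square distance factor (a/d)² = 1.0524² = 1.107546.
Q̄ = (S_0/π) × 1.107546 × [bracket] = (1361/π) × 1.107546 × 0.981729 = 471.0 W/m².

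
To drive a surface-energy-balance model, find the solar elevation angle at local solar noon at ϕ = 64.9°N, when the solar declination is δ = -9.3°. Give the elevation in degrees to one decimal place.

15.8°

At local noon the hour angle is zero, so the zenith angle equals |ϕ − δ| = |+64.9° − (-9.300°)| = 74.200°.
Elevation = 90° − 74.200° = 15.8°.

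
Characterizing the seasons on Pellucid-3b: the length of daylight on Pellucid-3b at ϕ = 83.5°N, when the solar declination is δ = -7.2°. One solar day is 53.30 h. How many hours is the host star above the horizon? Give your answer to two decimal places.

0.00 h

cos h₀ = −tan ϕ · tan δ = 1.1088 ≥ 1, so the host star never rises (polar night) and h₀ = 0.
Daylight = 2h₀/(2π) × 53.30 h = (0.0000/π) × 53.30 = 0.00 h.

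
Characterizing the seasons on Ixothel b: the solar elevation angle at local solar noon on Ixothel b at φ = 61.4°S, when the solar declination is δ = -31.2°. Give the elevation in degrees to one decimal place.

At local noon the hour angle is zero, so the zenith angle equals |φ − δ| = |-61.4° − (-31.200°)| = 30.200°.
Elevation = 90° − 30.200° = 59.8°.

59.8°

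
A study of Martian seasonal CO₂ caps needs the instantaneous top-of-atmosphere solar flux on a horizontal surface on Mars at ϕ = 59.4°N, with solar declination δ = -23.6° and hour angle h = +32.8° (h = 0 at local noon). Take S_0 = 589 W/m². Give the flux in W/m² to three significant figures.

cos θ_z = sin ϕ sin δ + cos ϕ cos δ cos h = -0.344597 + 0.392096 = 0.047499.
Flux = S_0 · cos θ_z = 589 × 0.047499 = 27.98 W/m².

28.0 W/m²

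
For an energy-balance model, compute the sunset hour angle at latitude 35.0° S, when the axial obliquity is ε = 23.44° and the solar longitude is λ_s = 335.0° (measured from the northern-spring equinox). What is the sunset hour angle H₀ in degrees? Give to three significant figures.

H₀ = 96.9°

Solar declination: sin δ = sin ε · sin λ_s = sin 23.44° × sin 335.0° = -0.16811, so δ = -9.678°.
cos H₀ = −tan φ · tan δ = −tan(-35.0°) × tan(-9.678°) = -0.1194, so H₀ = 1.6905 rad = 96.86°.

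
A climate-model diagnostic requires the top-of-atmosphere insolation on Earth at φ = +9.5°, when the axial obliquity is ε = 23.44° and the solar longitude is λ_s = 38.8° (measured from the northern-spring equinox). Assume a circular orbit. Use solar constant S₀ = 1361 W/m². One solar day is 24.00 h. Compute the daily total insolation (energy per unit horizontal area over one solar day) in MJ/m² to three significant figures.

Solar declination: sin δ = sin ε · sin λ_s = sin 23.44° × sin 38.8° = 0.24926, so δ = +14.433°.
cos H₀ = −tan(+9.5°) tan(+14.433°) = -0.0431, H₀ = 1.6139 rad.
Bracket: H₀ sin φ sin δ + cos φ cos δ sin H₀ = 1.6139×0.16505×0.24926 + 0.98629×0.96844×0.99907 = 0.066396 + 0.954274 = 1.020670.
Q̄ = (S₀/π) × [bracket] = (1361/π) × 1.020670 = 442.17 W/m².
Daily total = Q̄ × 24.00 h × 3600 s/h = 442.17 × 24.00 × 3600 / 10⁶ = 38.20 MJ/m².

38.2 MJ/m²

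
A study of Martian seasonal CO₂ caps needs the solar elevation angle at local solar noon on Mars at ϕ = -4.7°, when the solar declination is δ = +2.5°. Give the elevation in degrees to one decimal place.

At local noon the hour angle is zero, so the zenith angle equals |ϕ − δ| = |-4.7° − (+2.500°)| = 7.200°.
Elevation = 90° − 7.200° = 82.8°.

82.8°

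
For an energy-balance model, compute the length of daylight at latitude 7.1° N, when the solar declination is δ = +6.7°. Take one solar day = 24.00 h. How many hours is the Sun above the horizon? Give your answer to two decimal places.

12.11 h

cos H₀ = −tan φ · tan δ = −tan(+7.1°) × tan(+6.700°) = -0.0146, so H₀ = 1.5854 rad = 90.84°.
Daylight = 2H₀/(2π) × 24.00 h = (1.5854/π) × 24.00 = 12.11 h.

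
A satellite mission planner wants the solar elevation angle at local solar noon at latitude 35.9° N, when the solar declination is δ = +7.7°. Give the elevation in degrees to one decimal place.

61.8°

At local noon the hour angle is zero, so the zenith angle equals |ϕ − δ| = |+35.9° − (+7.700°)| = 28.200°.
Elevation = 90° − 28.200° = 61.8°.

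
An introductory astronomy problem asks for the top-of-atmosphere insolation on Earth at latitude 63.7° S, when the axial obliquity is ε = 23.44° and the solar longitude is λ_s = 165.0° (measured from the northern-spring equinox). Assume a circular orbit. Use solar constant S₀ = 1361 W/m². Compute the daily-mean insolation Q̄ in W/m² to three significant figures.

Q̄ ≈ 132 W/m²

Solar declination: sin δ = sin ε · sin λ_s = sin 23.44° × sin 165.0° = 0.10296, so δ = +5.909°.
cos H₀ = −tan(-63.7°) tan(+5.909°) = 0.2094, H₀ = 1.3598 rad.
Bracket: H₀ sin φ sin δ + cos φ cos δ sin H₀ = 1.3598×-0.89649×0.10296 + 0.44307×0.99469×0.97782 = -0.125513 + 0.430942 = 0.305429.
Q̄ = (S₀/π) × [bracket] = (1361/π) × 0.305429 = 132.3 W/m².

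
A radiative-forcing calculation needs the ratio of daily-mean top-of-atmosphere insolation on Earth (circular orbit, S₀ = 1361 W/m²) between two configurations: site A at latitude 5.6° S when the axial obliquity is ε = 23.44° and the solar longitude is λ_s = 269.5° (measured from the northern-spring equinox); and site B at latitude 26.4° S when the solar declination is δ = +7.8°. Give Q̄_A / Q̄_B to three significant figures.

Q̄_A / Q̄_B ≈ 1.23

— Configuration A (φ=-5.6°):
Solar declination: sin δ = sin ε · sin λ_s = sin 23.44° × sin 269.5° = -0.39777, so δ = -23.439°.
cos H₀ = −tan(-5.6°) tan(-23.439°) = -0.0425, H₀ = 1.6133 rad.
Bracket: H₀ sin φ sin δ + cos φ cos δ sin H₀ = 1.6133×-0.09758×-0.39777 + 0.99523×0.91748×0.99910 = 0.062619 + 0.912282 = 0.974901.
Q̄ = (S₀/π) × [bracket] = (1361/π) × 0.974901 = 422.35 W/m².
— Configuration B (φ=-26.4°):
cos H₀ = −tan(-26.4°) tan(+7.800°) = 0.0680, H₀ = 1.5027 rad.
Bracket: H₀ sin φ sin δ + cos φ cos δ sin H₀ = 1.5027×-0.44464×0.13572 + 0.89571×0.99075×0.99769 = -0.090683 + 0.885375 = 0.794692.
Q̄ = (S₀/π) × [bracket] = (1361/π) × 0.794692 = 344.28 W/m².
Ratio Q̄_A / Q̄_B = 422.35 / 344.28 = 1.227.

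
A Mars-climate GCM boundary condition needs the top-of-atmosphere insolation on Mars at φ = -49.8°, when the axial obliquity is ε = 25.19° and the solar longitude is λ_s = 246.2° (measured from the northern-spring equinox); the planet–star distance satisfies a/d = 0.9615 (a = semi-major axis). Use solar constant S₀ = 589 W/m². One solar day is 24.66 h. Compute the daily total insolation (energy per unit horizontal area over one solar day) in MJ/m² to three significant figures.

17.5 MJ/m²

Solar declination: sin δ = sin ε · sin λ_s = sin 25.19° × sin 246.2° = -0.38943, so δ = -22.919°.
cos H₀ = −tan(-49.8°) tan(-22.919°) = -0.5003, H₀ = 2.0948 rad.
Bracket: H₀ sin φ sin δ + cos φ cos δ sin H₀ = 2.0948×-0.76380×-0.38943 + 0.64546×0.92106×0.86584 = 0.623091 + 0.514748 = 1.137839.
Inverse-square distance factor (a/d)² = 0.9615² = 0.924482.
Q̄ = (S₀/π) × 0.924482 × [bracket] = (589/π) × 0.924482 × 1.137839 = 197.22 W/m².
Daily total = Q̄ × 24.66 h × 3600 s/h = 197.22 × 24.66 × 3600 / 10⁶ = 17.51 MJ/m².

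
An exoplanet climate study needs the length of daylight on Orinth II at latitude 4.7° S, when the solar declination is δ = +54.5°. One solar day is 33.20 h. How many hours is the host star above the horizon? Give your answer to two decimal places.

15.38 h

cos H₀ = −tan φ · tan δ = −tan(-4.7°) × tan(+54.500°) = 0.1153, so H₀ = 1.4553 rad = 83.38°.
Daylight = 2H₀/(2π) × 33.20 h = (1.4553/π) × 33.20 = 15.38 h.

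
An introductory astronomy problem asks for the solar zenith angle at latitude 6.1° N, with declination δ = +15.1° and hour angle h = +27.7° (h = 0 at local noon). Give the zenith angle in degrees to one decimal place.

θ_z = 28.6°

cos θ_z = sin φ sin δ + cos φ cos δ cos h = 0.027682 + 0.849983 = 0.877665.
θ_z = arccos(0.877665) = 28.6°.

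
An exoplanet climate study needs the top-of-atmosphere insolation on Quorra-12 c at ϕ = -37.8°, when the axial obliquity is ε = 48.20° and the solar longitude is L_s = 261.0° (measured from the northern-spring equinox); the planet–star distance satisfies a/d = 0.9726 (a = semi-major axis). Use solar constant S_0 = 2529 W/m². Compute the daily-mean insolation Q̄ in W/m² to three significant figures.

Q̄ ≈ 1.10e+03 W/m²

Solar declination: sin δ = sin ε · sin L_s = sin 48.20° × sin 261.0° = -0.73630, so δ = -47.417°.
cos h₀ = −tan(-37.8°) tan(-47.417°) = -0.8440, h₀ = 2.5756 rad.
Bracket: h₀ sin ϕ sin δ + cos ϕ cos δ sin h₀ = 2.5756×-0.61291×-0.73630 + 0.79016×0.67666×0.53627 = 1.162331 + 0.286727 = 1.449058.
Inverse-square distance factor (a/d)² = 0.9726² = 0.945951.
Q̄ = (S_0/π) × 0.945951 × [bracket] = (2529/π) × 0.945951 × 1.449058 = 1103 W/m².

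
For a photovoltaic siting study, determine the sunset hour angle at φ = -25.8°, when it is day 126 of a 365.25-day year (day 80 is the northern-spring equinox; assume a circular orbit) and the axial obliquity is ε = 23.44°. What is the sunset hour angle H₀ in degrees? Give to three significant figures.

H₀ = 81.8°

Solar longitude: λ_s = 360° × (126 − 80)/365.25 = 45.339°.
sin δ = sin 23.44° × sin 45.339° = 0.28294, so δ = +16.436°.
cos H₀ = −tan φ · tan δ = −tan(-25.8°) × tan(+16.436°) = 0.1426, so H₀ = 1.4277 rad = 81.80°.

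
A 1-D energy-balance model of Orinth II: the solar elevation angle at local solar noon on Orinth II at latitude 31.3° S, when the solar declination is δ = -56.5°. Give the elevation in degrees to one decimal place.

64.8°

At local noon the hour angle is zero, so the zenith angle equals |φ − δ| = |-31.3° − (-56.500°)| = 25.200°.
Elevation = 90° − 25.200° = 64.8°.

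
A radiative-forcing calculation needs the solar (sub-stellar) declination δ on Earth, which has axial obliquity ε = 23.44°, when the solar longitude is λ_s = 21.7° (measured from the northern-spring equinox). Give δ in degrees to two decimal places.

sin δ = sin ε · sin λ_s = sin 23.44° × sin 21.7° = 0.147081.
δ = arcsin(0.147081) = +8.46°.

δ = +8.46°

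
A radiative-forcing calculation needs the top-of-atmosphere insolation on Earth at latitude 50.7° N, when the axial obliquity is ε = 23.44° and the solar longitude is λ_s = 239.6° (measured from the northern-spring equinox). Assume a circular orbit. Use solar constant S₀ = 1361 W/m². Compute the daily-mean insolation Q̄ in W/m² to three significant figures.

Q̄ ≈ 103 W/m²

Solar declination: sin δ = sin ε · sin λ_s = sin 23.44° × sin 239.6° = -0.34310, so δ = -20.066°.
cos H₀ = −tan(+50.7°) tan(-20.066°) = 0.4463, H₀ = 1.1082 rad.
Bracket: H₀ sin φ sin δ + cos φ cos δ sin H₀ = 1.1082×0.77384×-0.34310 + 0.63338×0.93930×0.89490 = -0.294232 + 0.532406 = 0.238174.
Q̄ = (S₀/π) × [bracket] = (1361/π) × 0.238174 = 103.2 W/m².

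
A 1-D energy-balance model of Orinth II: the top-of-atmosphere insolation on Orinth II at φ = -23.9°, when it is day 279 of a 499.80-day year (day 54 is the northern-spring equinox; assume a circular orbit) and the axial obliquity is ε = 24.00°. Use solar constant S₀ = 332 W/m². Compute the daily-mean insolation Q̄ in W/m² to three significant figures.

Q̄ ≈ 87.6 W/m²

Solar longitude: λ_s = 360° × (279 − 54)/499.80 = 162.065°.
sin δ = sin 24.00° × sin 162.065° = 0.12525, so δ = +7.195°.
cos H₀ = −tan(-23.9°) tan(+7.195°) = 0.0559, H₀ = 1.5148 rad.
Bracket: H₀ sin φ sin δ + cos φ cos δ sin H₀ = 1.5148×-0.40514×0.12525 + 0.91425×0.99213×0.99843 = -0.076867 + 0.905631 = 0.828764.
Q̄ = (S₀/π) × [bracket] = (332/π) × 0.828764 = 87.58 W/m².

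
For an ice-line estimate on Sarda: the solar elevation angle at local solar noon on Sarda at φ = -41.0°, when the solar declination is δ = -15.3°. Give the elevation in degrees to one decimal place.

64.3°

At local noon the hour angle is zero, so the zenith angle equals |φ − δ| = |-41.0° − (-15.300°)| = 25.700°.
Elevation = 90° − 25.700° = 64.3°.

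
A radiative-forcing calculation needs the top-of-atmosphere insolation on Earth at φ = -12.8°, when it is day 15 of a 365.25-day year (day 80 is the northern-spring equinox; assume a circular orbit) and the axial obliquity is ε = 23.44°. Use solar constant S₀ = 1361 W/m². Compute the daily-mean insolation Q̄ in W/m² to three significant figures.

Q̄ ≈ 450 W/m²

Solar longitude: λ_s = 360° × (15 − 80)/365.25 = -64.066°, i.e. -64.066° + 360° = 295.934°.
sin δ = sin 23.44° × sin 295.934° = -0.35773, so δ = -20.961°.
cos H₀ = −tan(-12.8°) tan(-20.961°) = -0.0870, H₀ = 1.6579 rad.
Bracket: H₀ sin φ sin δ + cos φ cos δ sin H₀ = 1.6579×-0.22155×-0.35773 + 0.97515×0.93383×0.99621 = 0.131397 + 0.907173 = 1.038570.
Q̄ = (S₀/π) × [bracket] = (1361/π) × 1.038570 = 449.9 W/m².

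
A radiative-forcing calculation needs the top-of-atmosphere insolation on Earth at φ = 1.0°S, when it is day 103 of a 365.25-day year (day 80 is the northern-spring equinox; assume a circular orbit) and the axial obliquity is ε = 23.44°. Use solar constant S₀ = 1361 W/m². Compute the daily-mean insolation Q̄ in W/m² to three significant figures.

Solar longitude: λ_s = 360° × (103 − 80)/365.25 = 22.669°.
sin δ = sin 23.44° × sin 22.669° = 0.15331, so δ = +8.819°.
cos H₀ = −tan(-1.0°) tan(+8.819°) = 0.0027, H₀ = 1.5681 rad.
Bracket: H₀ sin φ sin δ + cos φ cos δ sin H₀ = 1.5681×-0.01745×0.15331 + 0.99985×0.98818×1.00000 = -0.004195 + 0.988032 = 0.983837.
Q̄ = (S₀/π) × [bracket] = (1361/π) × 0.983837 = 426.2 W/m².

Q̄ ≈ 426 W/m²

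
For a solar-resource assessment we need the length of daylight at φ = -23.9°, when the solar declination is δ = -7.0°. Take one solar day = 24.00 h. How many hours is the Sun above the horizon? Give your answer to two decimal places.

cos H₀ = −tan φ · tan δ = −tan(-23.9°) × tan(-7.000°) = -0.0544, so H₀ = 1.6252 rad = 93.12°.
Daylight = 2H₀/(2π) × 24.00 h = (1.6252/π) × 24.00 = 12.42 h.

12.42 h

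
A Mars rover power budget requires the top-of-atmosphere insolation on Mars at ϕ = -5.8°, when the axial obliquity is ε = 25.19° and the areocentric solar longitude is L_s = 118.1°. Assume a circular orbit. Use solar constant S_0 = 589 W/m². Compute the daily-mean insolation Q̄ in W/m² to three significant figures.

sin δ = sin 25.19° × sin 118.1° = 0.37545, so δ = +22.052°.
cos h₀ = −tan(-5.8°) tan(+22.052°) = 0.0411, h₀ = 1.5296 rad.
Bracket: h₀ sin ϕ sin δ + cos ϕ cos δ sin h₀ = 1.5296×-0.10106×0.37545 + 0.99488×0.92684×0.99915 = -0.058038 + 0.921311 = 0.863273.
Q̄ = (S_0/π) × [bracket] = (589/π) × 0.863273 = 161.9 W/m².

Q̄ ≈ 162 W/m²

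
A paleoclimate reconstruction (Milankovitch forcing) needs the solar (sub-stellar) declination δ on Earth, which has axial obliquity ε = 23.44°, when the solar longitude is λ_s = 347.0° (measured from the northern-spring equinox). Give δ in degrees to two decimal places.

sin δ = sin ε · sin λ_s = sin 23.44° × sin 347.0° = -0.089483.
δ = arcsin(-0.089483) = -5.13°.

δ = -5.13°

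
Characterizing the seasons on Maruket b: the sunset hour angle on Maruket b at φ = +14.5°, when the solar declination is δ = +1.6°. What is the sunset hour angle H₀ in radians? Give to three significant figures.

cos H₀ = −tan φ · tan δ = −tan(+14.5°) × tan(+1.600°) = -0.0072, so H₀ = 1.5780 rad = 90.41°.

H₀ = 1.58 rad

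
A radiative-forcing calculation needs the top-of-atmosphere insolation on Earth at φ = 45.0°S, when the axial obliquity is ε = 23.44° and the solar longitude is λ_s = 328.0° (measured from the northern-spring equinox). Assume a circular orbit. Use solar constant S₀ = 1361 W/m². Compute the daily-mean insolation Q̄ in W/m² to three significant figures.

Q̄ ≈ 408 W/m²

Solar declination: sin δ = sin ε · sin λ_s = sin 23.44° × sin 328.0° = -0.21080, so δ = -12.169°.
cos H₀ = −tan(-45.0°) tan(-12.169°) = -0.2156, H₀ = 1.7881 rad.
Bracket: H₀ sin φ sin δ + cos φ cos δ sin H₀ = 1.7881×-0.70711×-0.21080 + 0.70711×0.97753×0.97647 = 0.266532 + 0.674957 = 0.941489.
Q̄ = (S₀/π) × [bracket] = (1361/π) × 0.941489 = 407.9 W/m².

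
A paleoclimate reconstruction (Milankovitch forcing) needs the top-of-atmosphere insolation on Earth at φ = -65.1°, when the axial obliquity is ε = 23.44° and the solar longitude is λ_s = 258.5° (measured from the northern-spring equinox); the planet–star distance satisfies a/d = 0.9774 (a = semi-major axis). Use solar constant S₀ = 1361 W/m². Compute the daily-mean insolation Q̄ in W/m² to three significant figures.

Q̄ ≈ 464 W/m²

Solar declination: sin δ = sin ε · sin λ_s = sin 23.44° × sin 258.5° = -0.38980, so δ = -22.942°.
cos H₀ = −tan(-65.1°) tan(-22.942°) = -0.9119, H₀ = 2.7187 rad.
Bracket: H₀ sin φ sin δ + cos φ cos δ sin H₀ = 2.7187×-0.90704×-0.38980 + 0.42104×0.92090×0.41043 = 0.961235 + 0.159138 = 1.120373.
Inverse-square distance factor (a/d)² = 0.9774² = 0.955311.
Q̄ = (S₀/π) × 0.955311 × [bracket] = (1361/π) × 0.955311 × 1.120373 = 463.7 W/m².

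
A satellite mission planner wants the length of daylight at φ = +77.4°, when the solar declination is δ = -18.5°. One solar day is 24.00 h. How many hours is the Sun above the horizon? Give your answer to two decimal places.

cos H₀ = −tan φ · tan δ = 1.4969 ≥ 1, so the Sun never rises (polar night) and H₀ = 0.
Daylight = 2H₀/(2π) × 24.00 h = (0.0000/π) × 24.00 = 0.00 h.

0.00 h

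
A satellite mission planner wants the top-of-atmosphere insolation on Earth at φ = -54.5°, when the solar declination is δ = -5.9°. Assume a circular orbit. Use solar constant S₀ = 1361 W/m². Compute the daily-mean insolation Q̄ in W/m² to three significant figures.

cos H₀ = −tan(-54.5°) tan(-5.900°) = -0.1449, H₀ = 1.7162 rad.
Bracket: H₀ sin φ sin δ + cos φ cos δ sin H₀ = 1.7162×-0.81412×-0.10279 + 0.58070×0.99470×0.98945 = 0.143617 + 0.571528 = 0.715145.
Q̄ = (S₀/π) × [bracket] = (1361/π) × 0.715145 = 309.8 W/m².

Q̄ ≈ 310 W/m²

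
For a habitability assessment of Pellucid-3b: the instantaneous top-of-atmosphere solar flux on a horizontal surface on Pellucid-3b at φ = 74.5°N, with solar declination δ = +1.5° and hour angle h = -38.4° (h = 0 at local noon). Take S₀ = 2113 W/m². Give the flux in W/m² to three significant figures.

cos θ_z = sin φ sin δ + cos φ cos δ cos h = 0.025225 + 0.209361 = 0.234586.
Flux = S₀ · cos θ_z = 2113 × 0.234586 = 495.7 W/m².

496 W/m²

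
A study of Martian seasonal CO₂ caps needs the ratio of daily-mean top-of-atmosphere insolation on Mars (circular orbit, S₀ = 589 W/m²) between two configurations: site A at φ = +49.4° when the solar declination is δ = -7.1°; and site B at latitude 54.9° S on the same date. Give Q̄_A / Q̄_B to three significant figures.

Q̄_A / Q̄_B ≈ 0.684

— Configuration A (φ=+49.4°):
cos H₀ = −tan(+49.4°) tan(-7.100°) = 0.1453, H₀ = 1.4250 rad.
Bracket: H₀ sin φ sin δ + cos φ cos δ sin H₀ = 1.4250×0.75927×-0.12360 + 0.65077×0.99233×0.98938 = -0.133730 + 0.638920 = 0.505190.
Q̄ = (S₀/π) × [bracket] = (589/π) × 0.505190 = 94.715 W/m².
— Configuration B (φ=-54.9°):
cos H₀ = −tan(-54.9°) tan(-7.100°) = -0.1772, H₀ = 1.7490 rad.
Bracket: H₀ sin φ sin δ + cos φ cos δ sin H₀ = 1.7490×-0.81815×-0.12360 + 0.57501×0.99233×0.98417 = 0.176865 + 0.561567 = 0.738432.
Q̄ = (S₀/π) × [bracket] = (589/π) × 0.738432 = 138.44 W/m².
Ratio Q̄_A / Q̄_B = 94.715 / 138.44 = 0.6842.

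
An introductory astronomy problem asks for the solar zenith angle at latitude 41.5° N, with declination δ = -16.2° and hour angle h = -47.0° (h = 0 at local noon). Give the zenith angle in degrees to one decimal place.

cos θ_z = sin φ sin δ + cos φ cos δ cos h = -0.184865 + 0.490505 = 0.305640.
θ_z = arccos(0.305640) = 72.2°.

θ_z = 72.2°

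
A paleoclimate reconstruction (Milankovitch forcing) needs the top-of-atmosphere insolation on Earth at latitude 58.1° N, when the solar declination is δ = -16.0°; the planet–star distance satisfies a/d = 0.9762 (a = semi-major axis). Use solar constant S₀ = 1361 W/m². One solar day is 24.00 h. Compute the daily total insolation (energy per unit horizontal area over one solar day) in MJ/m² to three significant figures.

cos H₀ = −tan(+58.1°) tan(-16.000°) = 0.4607, H₀ = 1.0920 rad.
Bracket: H₀ sin φ sin δ + cos φ cos δ sin H₀ = 1.0920×0.84897×-0.27564 + 0.52844×0.96126×0.88757 = -0.255539 + 0.450857 = 0.195318.
Inverse-square distance factor (a/d)² = 0.9762² = 0.952966.
Q̄ = (S₀/π) × 0.952966 × [bracket] = (1361/π) × 0.952966 × 0.195318 = 80.636 W/m².
Daily total = Q̄ × 24.00 h × 3600 s/h = 80.636 × 24.00 × 3600 / 10⁶ = 6.967 MJ/m².

6.97 MJ/m²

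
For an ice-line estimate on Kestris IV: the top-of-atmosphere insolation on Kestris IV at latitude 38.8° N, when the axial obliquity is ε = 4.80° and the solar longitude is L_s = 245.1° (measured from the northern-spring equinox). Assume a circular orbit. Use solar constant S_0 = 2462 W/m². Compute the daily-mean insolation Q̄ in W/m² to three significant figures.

Solar declination: sin δ = sin ε · sin L_s = sin 4.80° × sin 245.1° = -0.07590, so δ = -4.353°.
cos h₀ = −tan(+38.8°) tan(-4.353°) = 0.0612, h₀ = 1.5096 rad.
Bracket: h₀ sin ϕ sin δ + cos ϕ cos δ sin h₀ = 1.5096×0.62660×-0.07590 + 0.77934×0.99712×0.99813 = -0.071795 + 0.775642 = 0.703847.
Q̄ = (S_0/π) × [bracket] = (2462/π) × 0.703847 = 551.6 W/m².

Q̄ ≈ 552 W/m²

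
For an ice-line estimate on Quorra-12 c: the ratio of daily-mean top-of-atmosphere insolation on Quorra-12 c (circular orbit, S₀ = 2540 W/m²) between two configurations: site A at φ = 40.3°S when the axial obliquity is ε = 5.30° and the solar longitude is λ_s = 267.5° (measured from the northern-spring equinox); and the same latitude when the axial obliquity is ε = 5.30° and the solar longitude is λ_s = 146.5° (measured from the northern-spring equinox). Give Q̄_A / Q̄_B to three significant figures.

— Configuration A (φ=-40.3°):
Solar declination: sin δ = sin ε · sin λ_s = sin 5.30° × sin 267.5° = -0.09228, so δ = -5.295°.
cos H₀ = −tan(-40.3°) tan(-5.295°) = -0.0786, H₀ = 1.6495 rad.
Bracket: H₀ sin φ sin δ + cos φ cos δ sin H₀ = 1.6495×-0.64679×-0.09228 + 0.76267×0.99573×0.99691 = 0.098452 + 0.757067 = 0.855519.
Q̄ = (S₀/π) × [bracket] = (2540/π) × 0.855519 = 691.69 W/m².
— Configuration B (φ=-40.3°):
Solar declination: sin δ = sin ε · sin λ_s = sin 5.30° × sin 146.5° = 0.05098, so δ = +2.922°.
cos H₀ = −tan(-40.3°) tan(+2.922°) = 0.0433, H₀ = 1.5275 rad.
Bracket: H₀ sin φ sin δ + cos φ cos δ sin H₀ = 1.5275×-0.64679×0.05098 + 0.76267×0.99870×0.99906 = -0.050367 + 0.760963 = 0.710596.
Q̄ = (S₀/π) × [bracket] = (2540/π) × 0.710596 = 574.52 W/m².
Ratio Q̄_A / Q̄_B = 691.69 / 574.52 = 1.204.

Q̄_A / Q̄_B ≈ 1.20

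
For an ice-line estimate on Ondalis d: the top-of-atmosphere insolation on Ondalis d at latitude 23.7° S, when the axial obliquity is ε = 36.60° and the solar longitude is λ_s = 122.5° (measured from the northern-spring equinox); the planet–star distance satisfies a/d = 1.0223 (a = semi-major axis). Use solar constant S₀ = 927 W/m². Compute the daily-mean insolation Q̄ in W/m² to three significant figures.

Q̄ ≈ 154 W/m²

Solar declination: sin δ = sin ε · sin λ_s = sin 36.60° × sin 122.5° = 0.50285, so δ = +30.189°.
cos H₀ = −tan(-23.7°) tan(+30.189°) = 0.2554, H₀ = 1.3126 rad.
Bracket: H₀ sin φ sin δ + cos φ cos δ sin H₀ = 1.3126×-0.40195×0.50285 + 0.91566×0.86437×0.96684 = -0.265303 + 0.765224 = 0.499921.
Inverse-square distance factor (a/d)² = 1.0223² = 1.045097.
Q̄ = (S₀/π) × 1.045097 × [bracket] = (927/π) × 1.045097 × 0.499921 = 154.2 W/m².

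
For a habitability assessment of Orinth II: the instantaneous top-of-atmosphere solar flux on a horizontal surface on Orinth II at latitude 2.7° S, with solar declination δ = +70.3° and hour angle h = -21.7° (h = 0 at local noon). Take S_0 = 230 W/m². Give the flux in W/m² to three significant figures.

61.8 W/m²

cos θ_z = sin ϕ sin δ + cos ϕ cos δ cos h = -0.044349 + 0.312858 = 0.268509.
Flux = S_0 · cos θ_z = 230 × 0.268509 = 61.76 W/m².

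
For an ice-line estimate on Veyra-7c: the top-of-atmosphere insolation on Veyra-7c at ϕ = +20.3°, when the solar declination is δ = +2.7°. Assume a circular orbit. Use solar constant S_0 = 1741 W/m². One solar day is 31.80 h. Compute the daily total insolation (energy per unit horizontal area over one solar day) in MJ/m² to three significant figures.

61.1 MJ/m²

cos h₀ = −tan(+20.3°) tan(+2.700°) = -0.0174, h₀ = 1.5882 rad.
Bracket: h₀ sin ϕ sin δ + cos ϕ cos δ sin h₀ = 1.5882×0.34694×0.04711 + 0.93789×0.99889×0.99985 = 0.025958 + 0.936708 = 0.962666.
Q̄ = (S_0/π) × [bracket] = (1741/π) × 0.962666 = 533.49 W/m².
Daily total = Q̄ × 31.80 h × 3600 s/h = 533.49 × 31.80 × 3600 / 10⁶ = 61.07 MJ/m².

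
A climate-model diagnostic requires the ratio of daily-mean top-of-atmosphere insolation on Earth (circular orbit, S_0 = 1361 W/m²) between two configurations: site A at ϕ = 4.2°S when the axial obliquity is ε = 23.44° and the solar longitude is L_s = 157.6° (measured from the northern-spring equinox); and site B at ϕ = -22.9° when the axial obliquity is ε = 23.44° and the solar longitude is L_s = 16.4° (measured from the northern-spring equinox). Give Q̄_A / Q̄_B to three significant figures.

Q̄_A / Q̄_B ≈ 1.14

— Configuration A (ϕ=-4.2°):
Solar declination: sin δ = sin ε · sin L_s = sin 23.44° × sin 157.6° = 0.15159, so δ = +8.719°.
cos h₀ = −tan(-4.2°) tan(+8.719°) = 0.0113, h₀ = 1.5595 rad.
Bracket: h₀ sin ϕ sin δ + cos ϕ cos δ sin h₀ = 1.5595×-0.07324×0.15159 + 0.99731×0.98844×0.99994 = -0.017314 + 0.985722 = 0.968408.
Q̄ = (S_0/π) × [bracket] = (1361/π) × 0.968408 = 419.53 W/m².
— Configuration B (ϕ=-22.9°):
Solar declination: sin δ = sin ε · sin L_s = sin 23.44° × sin 16.4° = 0.11231, so δ = +6.449°.
cos h₀ = −tan(-22.9°) tan(+6.449°) = 0.0477, h₀ = 1.5230 rad.
Bracket: h₀ sin ϕ sin δ + cos ϕ cos δ sin h₀ = 1.5230×-0.38912×0.11231 + 0.92119×0.99367×0.99886 = -0.066558 + 0.914315 = 0.847757.
Q̄ = (S_0/π) × [bracket] = (1361/π) × 0.847757 = 367.27 W/m².
Ratio Q̄_A / Q̄_B = 419.53 / 367.27 = 1.142.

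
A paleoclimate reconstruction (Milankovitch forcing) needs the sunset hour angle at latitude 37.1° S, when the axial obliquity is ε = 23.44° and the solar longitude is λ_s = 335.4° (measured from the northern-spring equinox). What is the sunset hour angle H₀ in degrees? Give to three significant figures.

Solar declination: sin δ = sin ε · sin λ_s = sin 23.44° × sin 335.4° = -0.16559, so δ = -9.532°.
cos H₀ = −tan φ · tan δ = −tan(-37.1°) × tan(-9.532°) = -0.1270, so H₀ = 1.6981 rad = 97.30°.

H₀ = 97.3°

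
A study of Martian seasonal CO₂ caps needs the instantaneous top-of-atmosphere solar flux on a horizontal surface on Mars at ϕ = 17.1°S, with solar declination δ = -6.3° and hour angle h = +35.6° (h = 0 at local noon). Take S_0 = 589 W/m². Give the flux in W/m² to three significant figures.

cos θ_z = sin ϕ sin δ + cos ϕ cos δ cos h = 0.032266 + 0.772463 = 0.804729.
Flux = S_0 · cos θ_z = 589 × 0.804729 = 474.0 W/m².

474 W/m²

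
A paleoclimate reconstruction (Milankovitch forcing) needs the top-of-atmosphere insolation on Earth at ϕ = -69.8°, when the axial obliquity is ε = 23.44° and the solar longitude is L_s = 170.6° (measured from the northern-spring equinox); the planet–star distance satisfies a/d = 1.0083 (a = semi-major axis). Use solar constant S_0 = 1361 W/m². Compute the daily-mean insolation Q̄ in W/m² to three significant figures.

Q̄ ≈ 112 W/m²

Solar declination: sin δ = sin ε · sin L_s = sin 23.44° × sin 170.6° = 0.06497, so δ = +3.725°.
cos h₀ = −tan(-69.8°) tan(+3.725°) = 0.1770, h₀ = 1.3929 rad.
Bracket: h₀ sin ϕ sin δ + cos ϕ cos δ sin h₀ = 1.3929×-0.93849×0.06497 + 0.34530×0.99789×0.98422 = -0.084930 + 0.339134 = 0.254204.
Inverse-square distance factor (a/d)² = 1.0083² = 1.016669.
Q̄ = (S_0/π) × 1.016669 × [bracket] = (1361/π) × 1.016669 × 0.254204 = 112.0 W/m².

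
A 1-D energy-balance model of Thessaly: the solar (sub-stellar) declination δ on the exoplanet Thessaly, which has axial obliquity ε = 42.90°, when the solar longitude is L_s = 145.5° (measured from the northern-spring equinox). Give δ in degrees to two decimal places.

δ = +22.68°

sin δ = sin ε · sin L_s = sin 42.90° × sin 145.5° = 0.385565.
δ = arcsin(0.385565) = +22.68°.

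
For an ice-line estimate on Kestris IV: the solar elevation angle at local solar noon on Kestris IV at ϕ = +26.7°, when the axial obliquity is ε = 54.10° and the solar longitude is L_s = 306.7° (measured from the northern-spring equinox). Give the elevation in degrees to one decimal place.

Solar declination: sin δ = sin ε · sin L_s = sin 54.10° × sin 306.7° = -0.64947, so δ = -40.502°.
At local noon the hour angle is zero, so the zenith angle equals |ϕ − δ| = |+26.7° − (-40.502°)| = 67.202°.
Elevation = 90° − 67.202° = 22.8°.

22.8°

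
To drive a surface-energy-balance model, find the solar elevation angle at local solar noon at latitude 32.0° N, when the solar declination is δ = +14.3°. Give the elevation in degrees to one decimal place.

72.3°

At local noon the hour angle is zero, so the zenith angle equals |φ − δ| = |+32.0° − (+14.300°)| = 17.700°.
Elevation = 90° − 17.700° = 72.3°.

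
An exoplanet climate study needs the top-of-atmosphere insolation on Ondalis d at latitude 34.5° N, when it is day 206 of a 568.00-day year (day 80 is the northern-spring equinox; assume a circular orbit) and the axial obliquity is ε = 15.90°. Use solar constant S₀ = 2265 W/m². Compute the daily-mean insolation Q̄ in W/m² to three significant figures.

Q̄ ≈ 756 W/m²

Solar longitude: λ_s = 360° × (206 − 80)/568.00 = 79.859°.
sin δ = sin 15.90° × sin 79.859° = 0.26968, so δ = +15.645°.
cos H₀ = −tan(+34.5°) tan(+15.645°) = -0.1925, H₀ = 1.7645 rad.
Bracket: H₀ sin φ sin δ + cos φ cos δ sin H₀ = 1.7645×0.56641×0.26968 + 0.82413×0.96295×0.98130 = 0.269526 + 0.778756 = 1.048282.
Q̄ = (S₀/π) × [bracket] = (2265/π) × 1.048282 = 755.8 W/m².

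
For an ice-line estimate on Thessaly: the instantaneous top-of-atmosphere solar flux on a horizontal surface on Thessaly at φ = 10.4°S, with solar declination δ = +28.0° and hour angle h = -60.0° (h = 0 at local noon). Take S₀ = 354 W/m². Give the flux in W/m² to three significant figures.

124 W/m²

cos θ_z = sin φ sin δ + cos φ cos δ cos h = -0.084749 + 0.434221 = 0.349472.
Flux = S₀ · cos θ_z = 354 × 0.349472 = 123.7 W/m².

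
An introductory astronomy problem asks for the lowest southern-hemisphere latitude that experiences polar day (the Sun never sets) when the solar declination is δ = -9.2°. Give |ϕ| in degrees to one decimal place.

|ϕ| = 80.8°

Polar day requires cos h₀ = −tan ϕ tan δ ≤ −1, i.e. tan ϕ tan δ ≥ 1.
The boundary is |tan ϕ| · |tan δ| = 1, so |ϕ| = 90° − |δ| = 90° − 9.2° = 80.8° in the southern hemisphere.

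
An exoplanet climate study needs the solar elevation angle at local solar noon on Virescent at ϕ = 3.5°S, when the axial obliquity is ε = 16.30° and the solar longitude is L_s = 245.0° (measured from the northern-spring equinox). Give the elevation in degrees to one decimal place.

Solar declination: sin δ = sin ε · sin L_s = sin 16.30° × sin 245.0° = -0.25437, so δ = -14.736°.
At local noon the hour angle is zero, so the zenith angle equals |ϕ − δ| = |-3.5° − (-14.736°)| = 11.236°.
Elevation = 90° − 11.236° = 78.8°.

78.8°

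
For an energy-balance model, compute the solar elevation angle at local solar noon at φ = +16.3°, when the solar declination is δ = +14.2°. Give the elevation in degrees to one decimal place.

At local noon the hour angle is zero, so the zenith angle equals |φ − δ| = |+16.3° − (+14.200°)| = 2.100°.
Elevation = 90° − 2.100° = 87.9°.

87.9°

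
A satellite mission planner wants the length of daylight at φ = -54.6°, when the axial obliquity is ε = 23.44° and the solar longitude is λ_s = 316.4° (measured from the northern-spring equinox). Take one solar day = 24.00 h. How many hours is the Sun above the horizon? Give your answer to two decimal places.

15.16 h

Solar declination: sin δ = sin ε · sin λ_s = sin 23.44° × sin 316.4° = -0.27432, so δ = -15.922°.
cos H₀ = −tan φ · tan δ = −tan(-54.6°) × tan(-15.922°) = -0.4014, so H₀ = 1.9839 rad = 113.67°.
Daylight = 2H₀/(2π) × 24.00 h = (1.9839/π) × 24.00 = 15.16 h.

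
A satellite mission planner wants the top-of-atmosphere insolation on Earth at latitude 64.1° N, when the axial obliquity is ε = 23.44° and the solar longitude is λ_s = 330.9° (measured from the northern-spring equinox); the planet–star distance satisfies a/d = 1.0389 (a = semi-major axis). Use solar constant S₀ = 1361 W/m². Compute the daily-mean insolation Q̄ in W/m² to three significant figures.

Solar declination: sin δ = sin ε · sin λ_s = sin 23.44° × sin 330.9° = -0.19346, so δ = -11.155°.
cos H₀ = −tan(+64.1°) tan(-11.155°) = 0.4061, H₀ = 1.1526 rad.
Bracket: H₀ sin φ sin δ + cos φ cos δ sin H₀ = 1.1526×0.89956×-0.19346 + 0.43680×0.98111×0.91384 = -0.200586 + 0.391625 = 0.191039.
Inverse-square distance factor (a/d)² = 1.0389² = 1.079313.
Q̄ = (S₀/π) × 1.079313 × [bracket] = (1361/π) × 1.079313 × 0.191039 = 89.33 W/m².

Q̄ ≈ 89.3 W/m²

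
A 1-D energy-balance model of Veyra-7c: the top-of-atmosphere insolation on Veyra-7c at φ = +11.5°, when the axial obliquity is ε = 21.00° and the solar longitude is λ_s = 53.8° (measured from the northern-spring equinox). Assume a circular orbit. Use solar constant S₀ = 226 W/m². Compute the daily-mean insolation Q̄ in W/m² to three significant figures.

Q̄ ≈ 74.1 W/m²

Solar declination: sin δ = sin ε · sin λ_s = sin 21.00° × sin 53.8° = 0.28919, so δ = +16.809°.
cos H₀ = −tan(+11.5°) tan(+16.809°) = -0.0615, H₀ = 1.6323 rad.
Bracket: H₀ sin φ sin δ + cos φ cos δ sin H₀ = 1.6323×0.19937×0.28919 + 0.97992×0.95727×0.99811 = 0.094112 + 0.936275 = 1.030387.
Q̄ = (S₀/π) × [bracket] = (226/π) × 1.030387 = 74.12 W/m².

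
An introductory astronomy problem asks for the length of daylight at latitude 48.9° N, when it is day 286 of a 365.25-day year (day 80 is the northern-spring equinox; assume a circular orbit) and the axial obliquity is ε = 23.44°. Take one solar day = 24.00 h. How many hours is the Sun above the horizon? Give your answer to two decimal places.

Solar longitude: L_s = 360° × (286 − 80)/365.25 = 203.039°.
sin δ = sin 23.44° × sin 203.039° = -0.15568, so δ = -8.956°.
cos h₀ = −tan ϕ · tan δ = −tan(+48.9°) × tan(-8.956°) = 0.1807, so h₀ = 1.3891 rad = 79.59°.
Daylight = 2h₀/(2π) × 24.00 h = (1.3891/π) × 24.00 = 10.61 h.

10.61 h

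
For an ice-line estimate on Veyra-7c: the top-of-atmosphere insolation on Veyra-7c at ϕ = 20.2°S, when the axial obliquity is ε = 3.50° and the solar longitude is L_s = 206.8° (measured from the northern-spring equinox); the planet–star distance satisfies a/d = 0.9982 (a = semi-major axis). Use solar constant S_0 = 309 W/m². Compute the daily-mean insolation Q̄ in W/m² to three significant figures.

Solar declination: sin δ = sin ε · sin L_s = sin 3.50° × sin 206.8° = -0.02753, so δ = -1.577°.
cos h₀ = −tan(-20.2°) tan(-1.577°) = -0.0101, h₀ = 1.5809 rad.
Bracket: h₀ sin ϕ sin δ + cos ϕ cos δ sin h₀ = 1.5809×-0.34530×-0.02753 + 0.93849×0.99962×0.99995 = 0.015028 + 0.938086 = 0.953114.
Inverse-square distance factor (a/d)² = 0.9982² = 0.996403.
Q̄ = (S_0/π) × 0.996403 × [bracket] = (309/π) × 0.996403 × 0.953114 = 93.41 W/m².

Q̄ ≈ 93.4 W/m²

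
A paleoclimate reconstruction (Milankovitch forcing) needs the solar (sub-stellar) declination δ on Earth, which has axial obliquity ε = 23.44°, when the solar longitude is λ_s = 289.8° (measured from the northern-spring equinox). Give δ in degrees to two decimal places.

δ = -21.98°

sin δ = sin ε · sin λ_s = sin 23.44° × sin 289.8° = -0.374272.
δ = arcsin(-0.374272) = -21.98°.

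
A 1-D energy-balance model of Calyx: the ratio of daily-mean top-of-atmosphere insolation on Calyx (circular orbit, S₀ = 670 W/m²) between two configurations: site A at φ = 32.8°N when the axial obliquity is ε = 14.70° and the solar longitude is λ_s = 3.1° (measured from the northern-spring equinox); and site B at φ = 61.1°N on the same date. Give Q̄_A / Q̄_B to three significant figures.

Q̄_A / Q̄_B ≈ 1.70

— Configuration A (φ=+32.8°):
Solar declination: sin δ = sin ε · sin λ_s = sin 14.70° × sin 3.1° = 0.01372, so δ = +0.786°.
cos H₀ = −tan(+32.8°) tan(+0.786°) = -0.0088, H₀ = 1.5796 rad.
Bracket: H₀ sin φ sin δ + cos φ cos δ sin H₀ = 1.5796×0.54171×0.01372 + 0.84057×0.99991×0.99996 = 0.011740 + 0.840461 = 0.852201.
Q̄ = (S₀/π) × [bracket] = (670/π) × 0.852201 = 181.75 W/m².
— Configuration B (φ=+61.1°):
cos H₀ = −tan(+61.1°) tan(+0.786°) = -0.0249, H₀ = 1.5957 rad.
Bracket: H₀ sin φ sin δ + cos φ cos δ sin H₀ = 1.5957×0.87546×0.01372 + 0.48328×0.99991×0.99969 = 0.019166 + 0.483087 = 0.502253.
Q̄ = (S₀/π) × [bracket] = (670/π) × 0.502253 = 107.11 W/m².
Ratio Q̄_A / Q̄_B = 181.75 / 107.11 = 1.697.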